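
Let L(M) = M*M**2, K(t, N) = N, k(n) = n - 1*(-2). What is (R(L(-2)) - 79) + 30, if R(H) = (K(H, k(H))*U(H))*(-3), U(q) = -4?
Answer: -121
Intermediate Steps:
k(n) = 2 + n (k(n) = n + 2 = 2 + n)
L(M) = M**3
R(H) = 24 + 12*H (R(H) = ((2 + H)*(-4))*(-3) = (-8 - 4*H)*(-3) = 24 + 12*H)
(R(L(-2)) - 79) + 30 = ((24 + 12*(-2)**3) - 79) + 30 = ((24 + 12*(-8)) - 79) + 30 = ((24 - 96) - 79) + 30 = (-72 - 79) + 30 = -151 + 30 = -121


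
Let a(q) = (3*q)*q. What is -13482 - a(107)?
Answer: -47829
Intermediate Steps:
a(q) = 3*q**2
-13482 - a(107) = -13482 - 3*107**2 = -13482 - 3*11449 = -13482 - 1*34347 = -13482 - 34347 = -47829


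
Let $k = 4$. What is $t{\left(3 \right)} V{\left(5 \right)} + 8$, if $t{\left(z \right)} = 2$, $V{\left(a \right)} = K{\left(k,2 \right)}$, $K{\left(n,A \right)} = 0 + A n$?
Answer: $24$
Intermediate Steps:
$K{\left(n,A \right)} = A n$
$V{\left(a \right)} = 8$ ($V{\left(a \right)} = 2 \cdot 4 = 8$)
$t{\left(3 \right)} V{\left(5 \right)} + 8 = 2 \cdot 8 + 8 = 16 + 8 = 24$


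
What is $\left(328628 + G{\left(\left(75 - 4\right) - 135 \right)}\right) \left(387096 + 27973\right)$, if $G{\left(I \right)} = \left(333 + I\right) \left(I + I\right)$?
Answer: $122111639524$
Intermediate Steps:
$G{\left(I \right)} = 2 I \left(333 + I\right)$ ($G{\left(I \right)} = \left(333 + I\right) 2 I = 2 I \left(333 + I\right)$)
$\left(328628 + G{\left(\left(75 - 4\right) - 135 \right)}\right) \left(387096 + 27973\right) = \left(328628 + 2 \left(\left(75 - 4\right) - 135\right) \left(333 + \left(\left(75 - 4\right) - 135\right)\right)\right) \left(387096 + 27973\right) = \left(328628 + 2 \left(71 - 135\right) \left(333 + \left(71 - 135\right)\right)\right) 415069 = \left(328628 + 2 \left(-64\right) \left(333 - 64\right)\right) 415069 = \left(328628 + 2 \left(-64\right) 269\right) 415069 = \left(328628 - 34432\right) 415069 = 294196 \cdot 415069 = 122111639524$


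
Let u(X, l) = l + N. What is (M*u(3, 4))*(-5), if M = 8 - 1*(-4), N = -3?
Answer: -60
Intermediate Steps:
u(X, l) = -3 + l (u(X, l) = l - 3 = -3 + l)
M = 12 (M = 8 + 4 = 12)
(M*u(3, 4))*(-5) = (12*(-3 + 4))*(-5) = (12*1)*(-5) = 12*(-5) = -60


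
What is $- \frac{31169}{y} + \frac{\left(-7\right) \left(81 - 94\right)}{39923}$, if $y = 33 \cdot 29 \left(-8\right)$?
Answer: $\frac{95773591}{23511576} \approx 4.0735$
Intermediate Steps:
$y = -7656$ ($y = 957 \left(-8\right) = -7656$)
$- \frac{31169}{y} + \frac{\left(-7\right) \left(81 - 94\right)}{39923} = - \frac{31169}{-7656} + \frac{\left(-7\right) \left(81 - 94\right)}{39923} = \left(-31169\right) \left(- \frac{1}{7656}\right) + - 7 \left(81 - 94\right) \frac{1}{39923} = \frac{31169}{7656} + - 7 \left(81 - 94\right) \frac{1}{39923} = \frac{31169}{7656} + \left(-7\right) \left(-13\right) \frac{1}{39923} = \frac{31169}{7656} + 91 \cdot \frac{1}{39923} = \frac{31169}{7656} + \frac{7}{3071} = \frac{95773591}{23511576}$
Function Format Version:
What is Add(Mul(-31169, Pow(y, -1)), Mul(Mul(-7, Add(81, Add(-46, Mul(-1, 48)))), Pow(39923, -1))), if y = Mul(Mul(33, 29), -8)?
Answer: Rational(95773591, 23511576) ≈ 4.0735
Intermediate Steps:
y = -7656 (y = Mul(957, -8) = -7656)
Add(Mul(-31169, Pow(y, -1)), Mul(Mul(-7, Add(81, Add(-46, Mul(-1, 48)))), Pow(39923, -1))) = Add(Mul(-31169, Pow(-7656, -1)), Mul(Mul(-7, Add(81, Add(-46, Mul(-1, 48)))), Pow(39923, -1))) = Add(Mul(-31169, Rational(-1, 7656)), Mul(Mul(-7, Add(81, Add(-46, -48))), Rational(1, 39923))) = Add(Rational(31169, 7656), Mul(Mul(-7, Add(81, -94)), Rational(1, 39923))) = Add(Rational(31169, 7656), Mul(Mul(-7, -13), Rational(1, 39923))) = Add(Rational(31169, 7656), Mul(91, Rational(1, 39923))) = Add(Rational(31169, 7656), Rational(7, 3071)) = Rational(95773591, 23511576)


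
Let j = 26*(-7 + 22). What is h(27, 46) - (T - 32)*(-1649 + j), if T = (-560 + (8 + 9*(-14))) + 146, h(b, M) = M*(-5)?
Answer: -710306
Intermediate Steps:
h(b, M) = -5*M
j = 390 (j = 26*15 = 390)
T = -532 (T = (-560 + (8 - 126)) + 146 = (-560 - 118) + 146 = -678 + 146 = -532)
h(27, 46) - (T - 32)*(-1649 + j) = -5*46 - (-532 - 32)*(-1649 + 390) = -230 - (-564)*(-1259) = -230 - 1*710076 = -230 - 710076 = -710306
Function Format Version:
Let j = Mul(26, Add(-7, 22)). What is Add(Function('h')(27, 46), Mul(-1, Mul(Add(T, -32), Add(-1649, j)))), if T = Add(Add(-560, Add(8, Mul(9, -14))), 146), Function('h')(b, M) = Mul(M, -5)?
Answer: -710306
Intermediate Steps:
Function('h')(b, M) = Mul(-5, M)
j = 390 (j = Mul(26, 15) = 390)
T = -532 (T = Add(Add(-560, Add(8, -126)), 146) = Add(Add(-560, -118), 146) = Add(-678, 146) = -532)
Add(Function('h')(27, 46), Mul(-1, Mul(Add(T, -32), Add(-1649, j)))) = Add(Mul(-5, 46), Mul(-1, Mul(Add(-532, -32), Add(-1649, 390)))) = Add(-230, Mul(-1, Mul(-564, -1259))) = Add(-230, Mul(-1, 710076)) = Add(-230, -710076) = -710306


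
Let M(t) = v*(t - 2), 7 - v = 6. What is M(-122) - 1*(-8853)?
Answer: 8729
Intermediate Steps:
v = 1 (v = 7 - 1*6 = 7 - 6 = 1)
M(t) = -2 + t (M(t) = 1*(t - 2) = 1*(-2 + t) = -2 + t)
M(-122) - 1*(-8853) = (-2 - 122) - 1*(-8853) = -124 + 8853 = 8729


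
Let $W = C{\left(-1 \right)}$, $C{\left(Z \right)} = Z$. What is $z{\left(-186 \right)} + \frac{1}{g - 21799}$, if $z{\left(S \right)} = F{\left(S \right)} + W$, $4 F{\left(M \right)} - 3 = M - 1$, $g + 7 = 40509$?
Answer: $- \frac{879040}{18703} \approx -47.0$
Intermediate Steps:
$g = 40502$ ($g = -7 + 40509 = 40502$)
$W = -1$
$F{\left(M \right)} = \frac{1}{2} + \frac{M}{4}$ ($F{\left(M \right)} = \frac{3}{4} + \frac{M - 1}{4} = \frac{3}{4} + \frac{-1 + M}{4} = \frac{3}{4} + \left(- \frac{1}{4} + \frac{M}{4}\right) = \frac{1}{2} + \frac{M}{4}$)
$z{\left(S \right)} = - \frac{1}{2} + \frac{S}{4}$ ($z{\left(S \right)} = \left(\frac{1}{2} + \frac{S}{4}\right) - 1 = - \frac{1}{2} + \frac{S}{4}$)
$z{\left(-186 \right)} + \frac{1}{g - 21799} = \left(- \frac{1}{2} + \frac{1}{4} \left(-186\right)\right) + \frac{1}{40502 - 21799} = \left(- \frac{1}{2} - \frac{93}{2}\right) + \frac{1}{18703} = -47 + \frac{1}{18703} = - \frac{879040}{18703}$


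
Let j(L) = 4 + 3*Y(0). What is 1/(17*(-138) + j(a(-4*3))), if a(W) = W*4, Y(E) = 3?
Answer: -1/2333 ≈ -0.00042863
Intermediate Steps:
a(W) = 4*W
j(L) = 13 (j(L) = 4 + 3*3 = 4 + 9 = 13)
1/(17*(-138) + j(a(-4*3))) = 1/(17*(-138) + 13) = 1/(-2346 + 13) = 1/(-2333) = -1/2333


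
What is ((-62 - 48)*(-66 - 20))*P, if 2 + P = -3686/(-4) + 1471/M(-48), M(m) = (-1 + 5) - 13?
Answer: 64370570/9 ≈ 7.1523e+6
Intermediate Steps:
M(m) = -9 (M(m) = 4 - 13 = -9)
P = 13609/18 (P = -2 + (-3686/(-4) + 1471/(-9)) = -2 + (-3686*(-1/4) + 1471*(-1/9)) = -2 + (1843/2 - 1471/9) = -2 + 13645/18 = 13609/18 ≈ 756.06)
((-62 - 48)*(-66 - 20))*P = ((-62 - 48)*(-66 - 20))*(13609/18) = -110*(-86)*(13609/18) = 9460*(13609/18) = 64370570/9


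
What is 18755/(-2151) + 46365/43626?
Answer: -21771955/2843622 ≈ -7.6564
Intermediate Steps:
18755/(-2151) + 46365/43626 = 18755*(-1/2151) + 46365*(1/43626) = -18755/2151 + 1405/1322 = -21771955/2843622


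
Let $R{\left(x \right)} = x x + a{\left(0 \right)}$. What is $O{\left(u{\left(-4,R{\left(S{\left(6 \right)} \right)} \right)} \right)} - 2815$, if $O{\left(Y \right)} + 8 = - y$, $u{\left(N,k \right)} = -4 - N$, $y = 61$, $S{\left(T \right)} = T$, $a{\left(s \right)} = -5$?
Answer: $-2884$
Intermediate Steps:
$R{\left(x \right)} = -5 + x^{2}$ ($R{\left(x \right)} = x x - 5 = x^{2} - 5 = -5 + x^{2}$)
$O{\left(Y \right)} = -69$ ($O{\left(Y \right)} = -8 - 61 = -69$)
$O{\left(u{\left(-4,R{\left(S{\left(6 \right)} \right)} \right)} \right)} - 2815 = -69 - 2815 = -2884$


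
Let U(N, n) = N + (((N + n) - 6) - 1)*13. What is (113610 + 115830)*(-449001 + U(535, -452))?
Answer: -102669352320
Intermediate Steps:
U(N, n) = -91 + 13*n + 14*N (U(N, n) = N + ((-6 + N + n) - 1)*13 = N + (-7 + N + n)*13 = N + (-91 + 13*N + 13*n) = -91 + 13*n + 14*N)
(113610 + 115830)*(-449001 + U(535, -452)) = (113610 + 115830)*(-449001 + (-91 + 13*(-452) + 14*535)) = 229440*(-449001 + (-91 - 5876 + 7490)) = 229440*(-449001 + 1523) = 229440*(-447478) = -102669352320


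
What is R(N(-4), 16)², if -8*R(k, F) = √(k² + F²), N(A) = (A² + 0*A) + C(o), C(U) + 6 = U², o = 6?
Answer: 593/16 ≈ 37.063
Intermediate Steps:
C(U) = -6 + U²
N(A) = 30 + A² (N(A) = (A² + 0*A) + (-6 + 6²) = (A² + 0) + (-6 + 36) = A² + 30 = 30 + A²)
R(k, F) = -√(F² + k²)/8 (R(k, F) = -√(k² + F²)/8 = -√(F² + k²)/8)
R(N(-4), 16)² = (-√(16² + (30 + (-4)²)²)/8)² = (-√(256 + (30 + 16)²)/8)² = (-√(256 + 46²)/8)² = (-√(256 + 2116)/8)² = (-√593/4)² = 593/16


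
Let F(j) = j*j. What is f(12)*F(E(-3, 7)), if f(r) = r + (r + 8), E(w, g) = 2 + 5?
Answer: 1568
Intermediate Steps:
E(w, g) = 7
F(j) = j²
f(r) = 8 + 2*r (f(r) = r + (8 + r) = 8 + 2*r)
f(12)*F(E(-3, 7)) = (8 + 2*12)*7² = (8 + 24)*49 = 32*49 = 1568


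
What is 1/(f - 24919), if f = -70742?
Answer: -1/95661 ≈ -1.0454e-5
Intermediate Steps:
1/(f - 24919) = 1/(-70742 - 24919) = 1/(-95661) = -1/95661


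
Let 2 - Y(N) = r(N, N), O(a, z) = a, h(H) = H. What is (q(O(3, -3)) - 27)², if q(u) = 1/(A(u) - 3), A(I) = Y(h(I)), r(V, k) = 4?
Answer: 18496/25 ≈ 739.84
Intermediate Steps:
Y(N) = -2 (Y(N) = 2 - 1*4 = 2 - 4 = -2)
A(I) = -2
q(u) = -⅕ (q(u) = 1/(-2 - 3) = 1/(-5) = -⅕)
(q(O(3, -3)) - 27)² = (-⅕ - 27)² = (-136/5)² = 18496/25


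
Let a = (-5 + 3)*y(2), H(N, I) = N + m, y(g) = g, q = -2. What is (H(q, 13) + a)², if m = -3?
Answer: 81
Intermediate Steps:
H(N, I) = -3 + N (H(N, I) = N - 3 = -3 + N)
a = -4 (a = (-5 + 3)*2 = -2*2 = -4)
(H(q, 13) + a)² = ((-3 - 2) - 4)² = (-5 - 4)² = (-9)² = 81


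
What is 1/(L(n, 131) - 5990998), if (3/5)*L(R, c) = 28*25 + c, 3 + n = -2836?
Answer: -1/5989613 ≈ -1.6696e-7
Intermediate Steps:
n = -2839 (n = -3 - 2836 = -2839)
L(R, c) = 3500/3 + 5*c/3 (L(R, c) = 5*(28*25 + c)/3 = 5*(700 + c)/3 = 3500/3 + 5*c/3)
1/(L(n, 131) - 5990998) = 1/((3500/3 + (5/3)*131) - 5990998) = 1/((3500/3 + 655/3) - 5990998) = 1/(1385 - 5990998) = 1/(-5989613) = -1/5989613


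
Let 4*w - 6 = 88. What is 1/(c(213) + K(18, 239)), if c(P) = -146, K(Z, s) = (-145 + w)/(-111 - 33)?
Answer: -32/4645 ≈ -0.0068891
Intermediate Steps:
w = 47/2 (w = 3/2 + (¼)*88 = 3/2 + 22 = 47/2 ≈ 23.500)
K(Z, s) = 27/32 (K(Z, s) = (-145 + 47/2)/(-111 - 33) = -243/2/(-144) = -243/2*(-1/144) = 27/32)
1/(c(213) + K(18, 239)) = 1/(-146 + 27/32) = 1/(-4645/32) = -32/4645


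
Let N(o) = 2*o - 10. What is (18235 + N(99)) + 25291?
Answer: 43714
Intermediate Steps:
N(o) = -10 + 2*o
(18235 + N(99)) + 25291 = (18235 + (-10 + 2*99)) + 25291 = (18235 + (-10 + 198)) + 25291 = (18235 + 188) + 25291 = 18423 + 25291 = 43714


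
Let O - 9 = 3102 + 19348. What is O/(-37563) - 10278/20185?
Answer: -839407429/758209155 ≈ -1.1071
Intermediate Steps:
O = 22459 (O = 9 + (3102 + 19348) = 9 + 22450 = 22459)
O/(-37563) - 10278/20185 = 22459/(-37563) - 10278/20185 = 22459*(-1/37563) - 10278*1/20185 = -22459/37563 - 10278/20185 = -839407429/758209155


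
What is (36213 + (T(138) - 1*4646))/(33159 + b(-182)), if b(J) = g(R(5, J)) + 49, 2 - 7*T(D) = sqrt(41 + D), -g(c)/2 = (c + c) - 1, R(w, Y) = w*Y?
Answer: 220971/257950 - sqrt(179)/257950 ≈ 0.85659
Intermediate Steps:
R(w, Y) = Y*w
g(c) = 2 - 4*c (g(c) = -2*((c + c) - 1) = -2*(2*c - 1) = -2*(-1 + 2*c) = 2 - 4*c)
T(D) = 2/7 - sqrt(41 + D)/7
b(J) = 51 - 20*J (b(J) = (2 - 4*J*5) + 49 = (2 - 20*J) + 49 = 51 - 20*J)
(36213 + (T(138) - 1*4646))/(33159 + b(-182)) = (36213 + ((2/7 - sqrt(41 + 138)/7) - 1*4646))/(33159 + (51 - 20*(-182))) = (36213 + ((2/7 - sqrt(179)/7) - 4646))/(33159 + (51 + 3640)) = (36213 + (-32520/7 - sqrt(179)/7))/(33159 + 3691) = (220971/7 - sqrt(179)/7)/36850 = (220971/7 - sqrt(179)/7)*(1/36850) = 220971/257950 - sqrt(179)/257950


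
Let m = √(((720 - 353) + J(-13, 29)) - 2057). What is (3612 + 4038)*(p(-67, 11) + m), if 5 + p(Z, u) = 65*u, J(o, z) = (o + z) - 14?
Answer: 5431500 + 15300*I*√422 ≈ 5.4315e+6 + 3.143e+5*I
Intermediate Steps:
J(o, z) = -14 + o + z
p(Z, u) = -5 + 65*u
m = 2*I*√422 (m = √(((720 - 353) + (-14 - 13 + 29)) - 2057) = √((367 + 2) - 2057) = √(369 - 2057) = √(-1688) = 2*I*√422 ≈ 41.085*I)
(3612 + 4038)*(p(-67, 11) + m) = (3612 + 4038)*((-5 + 65*11) + 2*I*√422) = 7650*((-5 + 715) + 2*I*√422) = 7650*(710 + 2*I*√422) = 5431500 + 15300*I*√422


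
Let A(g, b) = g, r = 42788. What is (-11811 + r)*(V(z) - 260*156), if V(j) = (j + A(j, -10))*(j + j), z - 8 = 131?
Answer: 1137599348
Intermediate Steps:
z = 139 (z = 8 + 131 = 139)
V(j) = 4*j² (V(j) = (j + j)*(j + j) = (2*j)*(2*j) = 4*j²)
(-11811 + r)*(V(z) - 260*156) = (-11811 + 42788)*(4*139² - 260*156) = 30977*(4*19321 - 40560) = 30977*(77284 - 40560) = 30977*36724 = 1137599348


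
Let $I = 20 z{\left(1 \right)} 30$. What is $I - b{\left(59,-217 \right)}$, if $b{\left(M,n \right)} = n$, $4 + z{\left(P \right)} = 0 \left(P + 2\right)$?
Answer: $-2183$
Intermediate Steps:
$z{\left(P \right)} = -4$ ($z{\left(P \right)} = -4 + 0 \left(P + 2\right) = -4 + 0 \left(2 + P\right) = -4 + 0 = -4$)
$I = -2400$ ($I = 20 \left(-4\right) 30 = \left(-80\right) 30 = -2400$)
$I - b{\left(59,-217 \right)} = -2400 - -217 = -2400 + 217 = -2183$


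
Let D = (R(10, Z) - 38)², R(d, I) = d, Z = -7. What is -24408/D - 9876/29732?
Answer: -22920045/728434 ≈ -31.465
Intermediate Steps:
D = 784 (D = (10 - 38)² = (-28)² = 784)
-24408/D - 9876/29732 = -24408/784 - 9876/29732 = -24408*1/784 - 9876*1/29732 = -3051/98 - 2469/7433 = -22920045/728434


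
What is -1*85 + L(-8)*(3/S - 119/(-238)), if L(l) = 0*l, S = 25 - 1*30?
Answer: -85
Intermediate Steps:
S = -5 (S = 25 - 30 = -5)
L(l) = 0
-1*85 + L(-8)*(3/S - 119/(-238)) = -1*85 + 0*(3/(-5) - 119/(-238)) = -85 + 0*(3*(-⅕) - 119*(-1/238)) = -85 + 0*(-⅗ + ½) = -85 + 0*(-⅒) = -85 + 0 = -85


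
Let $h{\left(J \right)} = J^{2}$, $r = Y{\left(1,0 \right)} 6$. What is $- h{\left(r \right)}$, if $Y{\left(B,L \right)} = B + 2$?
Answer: $-324$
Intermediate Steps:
$Y{\left(B,L \right)} = 2 + B$
$r = 18$ ($r = \left(2 + 1\right) 6 = 3 \cdot 6 = 18$)
$- h{\left(r \right)} = - 18^{2} = \left(-1\right) 324 = -324$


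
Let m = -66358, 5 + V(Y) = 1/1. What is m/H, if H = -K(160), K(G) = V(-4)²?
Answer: 33179/8 ≈ 4147.4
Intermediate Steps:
V(Y) = -4 (V(Y) = -5 + 1/1 = -5 + 1 = -4)
K(G) = 16 (K(G) = (-4)² = 16)
H = -16 (H = -1*16 = -16)
m/H = -66358/(-16) = -66358*(-1/16) = 33179/8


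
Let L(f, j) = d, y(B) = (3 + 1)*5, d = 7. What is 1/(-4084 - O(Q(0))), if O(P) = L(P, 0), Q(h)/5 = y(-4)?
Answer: -1/4091 ≈ -0.00024444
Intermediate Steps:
y(B) = 20 (y(B) = 4*5 = 20)
Q(h) = 100 (Q(h) = 5*20 = 100)
L(f, j) = 7
O(P) = 7
1/(-4084 - O(Q(0))) = 1/(-4084 - 1*7) = 1/(-4084 - 7) = 1/(-4091) = -1/4091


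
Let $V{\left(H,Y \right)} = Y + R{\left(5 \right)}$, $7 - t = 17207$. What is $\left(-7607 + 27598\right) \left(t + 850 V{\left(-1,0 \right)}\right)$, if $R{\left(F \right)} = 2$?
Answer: $-309860500$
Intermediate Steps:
$t = -17200$ ($t = 7 - 17207 = -17200$)
$V{\left(H,Y \right)} = 2 + Y$ ($V{\left(H,Y \right)} = Y + 2 = 2 + Y$)
$\left(-7607 + 27598\right) \left(t + 850 V{\left(-1,0 \right)}\right) = \left(-7607 + 27598\right) \left(-17200 + 850 \left(2 + 0\right)\right) = 19991 \left(-17200 + 850 \cdot 2\right) = 19991 \left(-17200 + 1700\right) = 19991 \left(-15500\right) = -309860500$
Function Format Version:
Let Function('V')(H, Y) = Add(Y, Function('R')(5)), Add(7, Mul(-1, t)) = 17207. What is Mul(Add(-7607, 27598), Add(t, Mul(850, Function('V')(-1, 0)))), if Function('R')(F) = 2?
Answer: -309860500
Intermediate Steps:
t = -17200 (t = Add(7, Mul(-1, 17207)) = Add(7, -17207) = -17200)
Function('V')(H, Y) = Add(2, Y) (Function('V')(H, Y) = Add(Y, 2) = Add(2, Y))
Mul(Add(-7607, 27598), Add(t, Mul(850, Function('V')(-1, 0)))) = Mul(Add(-7607, 27598), Add(-17200, Mul(850, Add(2, 0)))) = Mul(19991, Add(-17200, Mul(850, 2))) = Mul(19991, Add(-17200, 1700)) = Mul(19991, -15500) = -309860500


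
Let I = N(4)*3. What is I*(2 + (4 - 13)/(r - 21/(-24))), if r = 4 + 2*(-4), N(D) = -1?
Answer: -366/25 ≈ -14.640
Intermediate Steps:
r = -4 (r = 4 - 8 = -4)
I = -3 (I = -1*3 = -3)
I*(2 + (4 - 13)/(r - 21/(-24))) = -3*(2 + (4 - 13)/(-4 - 21/(-24))) = -3*(2 - 9/(-4 - 21*(-1/24))) = -3*(2 - 9/(-4 + 7/8)) = -3*(2 - 9/(-25/8)) = -3*(2 - 9*(-8/25)) = -3*(2 + 72/25) = -3*122/25 = -366/25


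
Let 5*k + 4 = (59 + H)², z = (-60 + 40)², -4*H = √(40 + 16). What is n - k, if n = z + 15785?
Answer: 154889/10 + 59*√14/5 ≈ 15533.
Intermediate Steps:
H = -√14/2 (H = -√(40 + 16)/4 = -√14/2 ≈ -1.8708)
z = 400 (z = (-20)² = 400)
n = 16185 (n = 400 + 15785 = 16185)
k = -⅘ + (59 - √14/2)²/5 ≈ 651.95
n - k = 16185 - (6961/10 - 59*√14/5) = 16185 + (-6961/10 + 59*√14/5) = 154889/10 + 59*√14/5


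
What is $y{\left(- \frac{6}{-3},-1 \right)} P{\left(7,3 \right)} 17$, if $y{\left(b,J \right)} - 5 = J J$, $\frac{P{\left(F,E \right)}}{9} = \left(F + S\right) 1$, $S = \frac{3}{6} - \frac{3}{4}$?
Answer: $\frac{12393}{2} \approx 6196.5$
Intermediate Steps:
$S = - \frac{1}{4}$ ($S = 3 \cdot \frac{1}{6} - \frac{3}{4} = \frac{1}{2} - \frac{3}{4} = - \frac{1}{4} \approx -0.25$)
$P{\left(F,E \right)} = - \frac{9}{4} + 9 F$ ($P{\left(F,E \right)} = 9 \left(F - \frac{1}{4}\right) 1 = 9 \left(- \frac{1}{4} + F\right) 1 = 9 \left(- \frac{1}{4} + F\right) = - \frac{9}{4} + 9 F$)
$y{\left(b,J \right)} = 5 + J^{2}$ ($y{\left(b,J \right)} = 5 + J J = 5 + J^{2}$)
$y{\left(- \frac{6}{-3},-1 \right)} P{\left(7,3 \right)} 17 = \left(5 + \left(-1\right)^{2}\right) \left(- \frac{9}{4} + 9 \cdot 7\right) 17 = \left(5 + 1\right) \left(- \frac{9}{4} + 63\right) 17 = 6 \cdot \frac{243}{4} \cdot 17 = \frac{729}{2} \cdot 17 = \frac{12393}{2}$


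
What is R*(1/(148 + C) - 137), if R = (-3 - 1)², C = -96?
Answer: -28492/13 ≈ -2191.7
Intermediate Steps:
R = 16 (R = (-4)² = 16)
R*(1/(148 + C) - 137) = 16*(1/(148 - 96) - 137) = 16*(1/52 - 137) = 16*(-7123/52) = -28492/13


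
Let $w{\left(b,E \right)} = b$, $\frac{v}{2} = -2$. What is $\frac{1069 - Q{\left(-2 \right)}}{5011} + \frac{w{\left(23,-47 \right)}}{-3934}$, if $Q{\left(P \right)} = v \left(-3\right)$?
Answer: $\frac{4042985}{19713274} \approx 0.20509$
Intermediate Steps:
$v = -4$ ($v = 2 \left(-2\right) = -4$)
$Q{\left(P \right)} = 12$ ($Q{\left(P \right)} = \left(-4\right) \left(-3\right) = 12$)
$\frac{1069 - Q{\left(-2 \right)}}{5011} + \frac{w{\left(23,-47 \right)}}{-3934} = \frac{1069 - 12}{5011} + \frac{23}{-3934} = \left(1069 - 12\right) \frac{1}{5011} + 23 \left(- \frac{1}{3934}\right) = 1057 \cdot \frac{1}{5011} - \frac{23}{3934} = \frac{1057}{5011} - \frac{23}{3934} = \frac{4042985}{19713274}$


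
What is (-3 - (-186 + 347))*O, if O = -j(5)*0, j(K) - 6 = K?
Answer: 0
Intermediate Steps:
j(K) = 6 + K
O = 0 (O = -(6 + 5)*0 = -1*11*0 = -11*0 = 0)
(-3 - (-186 + 347))*O = (-3 - (-186 + 347))*0 = (-3 - 1*161)*0 = (-3 - 161)*0 = -164*0 = 0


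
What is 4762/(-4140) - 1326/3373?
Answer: -10775933/6982110 ≈ -1.5434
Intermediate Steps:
4762/(-4140) - 1326/3373 = 4762*(-1/4140) - 1326*1/3373 = -2381/2070 - 1326/3373 = -10775933/6982110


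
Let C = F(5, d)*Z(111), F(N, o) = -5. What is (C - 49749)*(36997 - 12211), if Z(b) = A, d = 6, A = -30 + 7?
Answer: -1230228324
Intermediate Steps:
A = -23
Z(b) = -23
C = 115 (C = -5*(-23) = 115)
(C - 49749)*(36997 - 12211) = (115 - 49749)*(36997 - 12211) = -49634*24786 = -1230228324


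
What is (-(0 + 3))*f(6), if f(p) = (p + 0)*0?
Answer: 0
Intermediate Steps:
f(p) = 0 (f(p) = p*0 = 0)
(-(0 + 3))*f(6) = -(0 + 3)*0 = -1*3*0 = -3*0 = 0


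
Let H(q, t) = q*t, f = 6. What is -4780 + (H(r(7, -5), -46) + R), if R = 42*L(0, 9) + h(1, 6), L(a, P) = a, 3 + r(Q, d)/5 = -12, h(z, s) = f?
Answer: -1324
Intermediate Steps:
h(z, s) = 6
r(Q, d) = -75 (r(Q, d) = -15 + 5*(-12) = -15 - 60 = -75)
R = 6 (R = 42*0 + 6 = 0 + 6 = 6)
-4780 + (H(r(7, -5), -46) + R) = -4780 + (-75*(-46) + 6) = -4780 + (3450 + 6) = -4780 + 3456 = -1324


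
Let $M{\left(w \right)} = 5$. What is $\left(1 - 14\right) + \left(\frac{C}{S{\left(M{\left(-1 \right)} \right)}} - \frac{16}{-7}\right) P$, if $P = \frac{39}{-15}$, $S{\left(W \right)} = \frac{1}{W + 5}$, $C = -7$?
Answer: $\frac{5707}{35} \approx 163.06$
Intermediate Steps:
$S{\left(W \right)} = \frac{1}{5 + W}$
$P = - \frac{13}{5}$ ($P = 39 \left(- \frac{1}{15}\right) = - \frac{13}{5} \approx -2.6$)
$\left(1 - 14\right) + \left(\frac{C}{S{\left(M{\left(-1 \right)} \right)}} - \frac{16}{-7}\right) P = \left(1 - 14\right) + \left(- \frac{7}{\frac{1}{5 + 5}} - \frac{16}{-7}\right) \left(- \frac{13}{5}\right) = -13 + \left(- \frac{7}{\frac{1}{10}} - - \frac{16}{7}\right) \left(- \frac{13}{5}\right) = -13 + \left(- 7 \frac{1}{\frac{1}{10}} + \frac{16}{7}\right) \left(- \frac{13}{5}\right) = -13 + \left(\left(-7\right) 10 + \frac{16}{7}\right) \left(- \frac{13}{5}\right) = -13 + \left(-70 + \frac{16}{7}\right) \left(- \frac{13}{5}\right) = -13 - - \frac{6162}{35} = -13 + \frac{6162}{35} = \frac{5707}{35}$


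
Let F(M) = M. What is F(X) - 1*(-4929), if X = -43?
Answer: 4886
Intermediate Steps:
F(X) - 1*(-4929) = -43 - 1*(-4929) = -43 + 4929 = 4886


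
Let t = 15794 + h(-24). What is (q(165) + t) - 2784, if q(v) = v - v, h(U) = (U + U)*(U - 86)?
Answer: 18290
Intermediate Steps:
h(U) = 2*U*(-86 + U) (h(U) = (2*U)*(-86 + U) = 2*U*(-86 + U))
q(v) = 0
t = 21074 (t = 15794 + 2*(-24)*(-86 - 24) = 15794 + 2*(-24)*(-110) = 15794 + 5280 = 21074)
(q(165) + t) - 2784 = (0 + 21074) - 2784 = 21074 - 2784 = 18290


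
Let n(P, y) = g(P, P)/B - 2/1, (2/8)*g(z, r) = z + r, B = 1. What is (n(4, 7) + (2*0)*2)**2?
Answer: 900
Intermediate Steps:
g(z, r) = 4*r + 4*z (g(z, r) = 4*(z + r) = 4*(r + z) = 4*r + 4*z)
n(P, y) = -2 + 8*P (n(P, y) = (4*P + 4*P)/1 - 2/1 = (8*P)*1 - 2*1 = 8*P - 2 = -2 + 8*P)
(n(4, 7) + (2*0)*2)**2 = ((-2 + 8*4) + (2*0)*2)**2 = ((-2 + 32) + 0*2)**2 = (30 + 0)**2 = 30**2 = 900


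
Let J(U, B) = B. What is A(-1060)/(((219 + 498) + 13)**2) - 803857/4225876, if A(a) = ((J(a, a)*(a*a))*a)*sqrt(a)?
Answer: -803857/4225876 + 25249539200*I*sqrt(265)/5329 ≈ -0.19022 + 7.7131e+7*I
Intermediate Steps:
A(a) = a**(9/2) (A(a) = ((a*(a*a))*a)*sqrt(a) = ((a*a**2)*a)*sqrt(a) = (a**3*a)*sqrt(a) = a**4*sqrt(a) = a**(9/2))
A(-1060)/(((219 + 498) + 13)**2) - 803857/4225876 = (-1060)**(9/2)/(((219 + 498) + 13)**2) - 803857/4225876 = (2524953920000*I*sqrt(265))/((717 + 13)**2) - 803857*1/4225876 = (2524953920000*I*sqrt(265))/(730**2) - 803857/4225876 = (2524953920000*I*sqrt(265))/532900 - 803857/4225876 = (2524953920000*I*sqrt(265))*(1/532900) - 803857/4225876 = 25249539200*I*sqrt(265)/5329 - 803857/4225876 = -803857/4225876 + 25249539200*I*sqrt(265)/5329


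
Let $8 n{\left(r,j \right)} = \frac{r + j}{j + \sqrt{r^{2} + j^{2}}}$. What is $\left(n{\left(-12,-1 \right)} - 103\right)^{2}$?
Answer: $\frac{7041178033}{663552} + \frac{1542697 \sqrt{145}}{663552} \approx 10639.0$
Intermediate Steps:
$n{\left(r,j \right)} = \frac{j + r}{8 \left(j + \sqrt{j^{2} + r^{2}}\right)}$ ($n{\left(r,j \right)} = \frac{\left(r + j\right) \frac{1}{j + \sqrt{r^{2} + j^{2}}}}{8} = \frac{\left(j + r\right) \frac{1}{j + \sqrt{j^{2} + r^{2}}}}{8} = \frac{\frac{1}{j + \sqrt{j^{2} + r^{2}}} \left(j + r\right)}{8} = \frac{j + r}{8 \left(j + \sqrt{j^{2} + r^{2}}\right)}$)
$\left(n{\left(-12,-1 \right)} - 103\right)^{2} = \left(\frac{-1 - 12}{8 \left(-1 + \sqrt{\left(-1\right)^{2} + \left(-12\right)^{2}}\right)} - 103\right)^{2} = \left(\frac{1}{8} \frac{1}{-1 + \sqrt{1 + 144}} \left(-13\right) - 103\right)^{2} = \left(\frac{1}{8} \frac{1}{-1 + \sqrt{145}} \left(-13\right) - 103\right)^{2} = \left(- \frac{13}{8 \left(-1 + \sqrt{145}\right)} - 103\right)^{2} = \left(-103 - \frac{13}{8 \left(-1 + \sqrt{145}\right)}\right)^{2}$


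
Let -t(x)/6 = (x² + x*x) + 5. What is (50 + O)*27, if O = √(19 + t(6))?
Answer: 1350 + 27*I*√443 ≈ 1350.0 + 568.28*I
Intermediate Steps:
t(x) = -30 - 12*x² (t(x) = -6*((x² + x*x) + 5) = -6*((x² + x²) + 5) = -6*(2*x² + 5) = -6*(5 + 2*x²) = -30 - 12*x²)
O = I*√443 (O = √(19 + (-30 - 12*6²)) = √(19 + (-30 - 12*36)) = √(19 + (-30 - 432)) = √(19 - 462) = √(-443) = I*√443 ≈ 21.048*I)
(50 + O)*27 = (50 + I*√443)*27 = 1350 + 27*I*√443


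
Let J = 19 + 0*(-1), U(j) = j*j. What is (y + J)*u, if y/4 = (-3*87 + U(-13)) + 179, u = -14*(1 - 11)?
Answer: 51380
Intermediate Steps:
U(j) = j²
u = 140 (u = -14*(-10) = 140)
J = 19 (J = 19 + 0 = 19)
y = 348 (y = 4*((-3*87 + (-13)²) + 179) = 4*((-261 + 169) + 179) = 4*(-92 + 179) = 4*87 = 348)
(y + J)*u = (348 + 19)*140 = 367*140 = 51380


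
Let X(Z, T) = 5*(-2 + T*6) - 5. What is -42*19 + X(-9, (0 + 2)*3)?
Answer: -633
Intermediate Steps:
X(Z, T) = -15 + 30*T (X(Z, T) = 5*(-2 + 6*T) - 5 = (-10 + 30*T) - 5 = -15 + 30*T)
-42*19 + X(-9, (0 + 2)*3) = -42*19 + (-15 + 30*((0 + 2)*3)) = -798 + (-15 + 30*(2*3)) = -798 + (-15 + 30*6) = -798 + (-15 + 180) = -798 + 165 = -633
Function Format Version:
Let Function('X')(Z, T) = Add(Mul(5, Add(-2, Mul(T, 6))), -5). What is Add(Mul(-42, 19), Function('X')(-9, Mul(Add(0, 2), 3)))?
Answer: -633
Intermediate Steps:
Function('X')(Z, T) = Add(-15, Mul(30, T)) (Function('X')(Z, T) = Add(Mul(5, Add(-2, Mul(6, T))), -5) = Add(Add(-10, Mul(30, T)), -5) = Add(-15, Mul(30, T)))
Add(Mul(-42, 19), Function('X')(-9, Mul(Add(0, 2), 3))) = Add(Mul(-42, 19), Add(-15, Mul(30, Mul(Add(0, 2), 3)))) = Add(-798, Add(-15, Mul(30, Mul(2, 3)))) = Add(-798, Add(-15, Mul(30, 6))) = Add(-798, Add(-15, 180)) = Add(-798, 165) = -633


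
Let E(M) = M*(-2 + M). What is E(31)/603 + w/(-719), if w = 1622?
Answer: -331685/433557 ≈ -0.76503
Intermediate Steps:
E(31)/603 + w/(-719) = (31*(-2 + 31))/603 + 1622/(-719) = (31*29)*(1/603) + 1622*(-1/719) = 899*(1/603) - 1622/719 = 899/603 - 1622/719 = -331685/433557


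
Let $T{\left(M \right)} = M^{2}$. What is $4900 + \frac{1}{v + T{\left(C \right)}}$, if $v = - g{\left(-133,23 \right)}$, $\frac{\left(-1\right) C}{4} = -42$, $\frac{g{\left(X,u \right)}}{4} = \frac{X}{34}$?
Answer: $\frac{2352362617}{480074} \approx 4900.0$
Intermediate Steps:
$g{\left(X,u \right)} = \frac{2 X}{17}$ ($g{\left(X,u \right)} = 4 \frac{X}{34} = \frac{2 X}{17}$)
$C = 168$ ($C = \left(-4\right) \left(-42\right) = 168$)
$v = \frac{266}{17}$ ($v = - \frac{2 \left(-133\right)}{17} = \left(-1\right) \left(- \frac{266}{17}\right) = \frac{266}{17} \approx 15.647$)
$4900 + \frac{1}{v + T{\left(C \right)}} = 4900 + \frac{1}{\frac{266}{17} + 168^{2}} = 4900 + \frac{1}{\frac{266}{17} + 28224} = 4900 + \frac{1}{\frac{480074}{17}} = 4900 + \frac{17}{480074} = \frac{2352362617}{480074}$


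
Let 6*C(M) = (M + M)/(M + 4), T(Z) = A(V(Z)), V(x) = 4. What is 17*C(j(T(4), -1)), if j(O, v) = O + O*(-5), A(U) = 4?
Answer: 68/9 ≈ 7.5556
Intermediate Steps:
T(Z) = 4
j(O, v) = -4*O (j(O, v) = O - 5*O = -4*O)
C(M) = M/(3*(4 + M)) (C(M) = ((M + M)/(M + 4))/6 = ((2*M)/(4 + M))/6 = (2*M/(4 + M))/6 = M/(3*(4 + M)))
17*C(j(T(4), -1)) = 17*((-4*4)/(3*(4 - 4*4))) = 17*((⅓)*(-16)/(4 - 16)) = 17*((⅓)*(-16)/(-12)) = 17*((⅓)*(-16)*(-1/12)) = 17*(4/9) = 68/9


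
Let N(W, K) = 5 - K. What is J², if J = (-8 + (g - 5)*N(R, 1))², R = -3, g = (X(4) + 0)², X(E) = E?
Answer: 1679616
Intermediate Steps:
g = 16 (g = (4 + 0)² = 4² = 16)
J = 1296 (J = (-8 + (16 - 5)*(5 - 1*1))² = (-8 + 11*(5 - 1))² = (-8 + 11*4)² = (-8 + 44)² = 36² = 1296)
J² = 1296² = 1679616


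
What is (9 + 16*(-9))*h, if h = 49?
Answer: -6615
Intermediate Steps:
(9 + 16*(-9))*h = (9 + 16*(-9))*49 = (9 - 144)*49 = -135*49 = -6615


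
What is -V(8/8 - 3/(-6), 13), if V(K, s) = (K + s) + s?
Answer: -55/2 ≈ -27.500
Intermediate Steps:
V(K, s) = K + 2*s
-V(8/8 - 3/(-6), 13) = -((8/8 - 3/(-6)) + 2*13) = -((8*(1/8) - 3*(-1/6)) + 26) = -((1 + 1/2) + 26) = -(3/2 + 26) = -1*55/2 = -55/2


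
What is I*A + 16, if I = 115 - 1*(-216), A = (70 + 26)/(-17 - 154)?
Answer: -9680/57 ≈ -169.82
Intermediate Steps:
A = -32/57 (A = 96/(-171) = 96*(-1/171) = -32/57 ≈ -0.56140)
I = 331 (I = 115 + 216 = 331)
I*A + 16 = 331*(-32/57) + 16 = -10592/57 + 16 = -9680/57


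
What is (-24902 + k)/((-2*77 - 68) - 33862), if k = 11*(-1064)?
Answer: 18303/17042 ≈ 1.0740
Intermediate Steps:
k = -11704
(-24902 + k)/((-2*77 - 68) - 33862) = (-24902 - 11704)/((-2*77 - 68) - 33862) = -36606/((-154 - 68) - 33862) = -36606/(-222 - 33862) = -36606/(-34084) = -36606*(-1/34084) = 18303/17042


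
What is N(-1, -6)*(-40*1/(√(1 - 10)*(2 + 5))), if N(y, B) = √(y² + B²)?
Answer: 40*I*√37/21 ≈ 11.586*I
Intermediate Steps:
N(y, B) = √(B² + y²)
N(-1, -6)*(-40*1/(√(1 - 10)*(2 + 5))) = √((-6)² + (-1)²)*(-40*1/(√(1 - 10)*(2 + 5))) = √(36 + 1)*(-40*(-I/21)) = √37*(-40*(-I/21)) = √37*(-(-40)*I/21) = √37*(40*I/21) = 40*I*√37/21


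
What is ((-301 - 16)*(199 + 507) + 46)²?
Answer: 50066747536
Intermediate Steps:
((-301 - 16)*(199 + 507) + 46)² = (-317*706 + 46)² = (-223802 + 46)² = (-223756)² = 50066747536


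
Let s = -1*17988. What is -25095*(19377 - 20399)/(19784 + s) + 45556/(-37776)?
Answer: 60547665829/4240356 ≈ 14279.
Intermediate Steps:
s = -17988
-25095*(19377 - 20399)/(19784 + s) + 45556/(-37776) = -25095*(19377 - 20399)/(19784 - 17988) + 45556/(-37776) = -25095/(1796/(-1022)) + 45556*(-1/37776) = -25095/(1796*(-1/1022)) - 11389/9444 = -25095/(-898/511) - 11389/9444 = -25095*(-511/898) - 11389/9444 = 12823545/898 - 11389/9444 = 60547665829/4240356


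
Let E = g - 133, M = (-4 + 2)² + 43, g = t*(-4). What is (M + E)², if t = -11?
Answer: 1764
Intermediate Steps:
g = 44 (g = -11*(-4) = 44)
M = 47 (M = (-2)² + 43 = 4 + 43 = 47)
E = -89 (E = 44 - 133 = -89)
(M + E)² = (47 - 89)² = (-42)² = 1764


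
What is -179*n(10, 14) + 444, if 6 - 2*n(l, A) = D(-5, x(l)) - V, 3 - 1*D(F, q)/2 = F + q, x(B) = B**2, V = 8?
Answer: -17277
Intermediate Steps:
D(F, q) = 6 - 2*F - 2*q (D(F, q) = 6 - 2*(F + q) = 6 + (-2*F - 2*q) = 6 - 2*F - 2*q)
n(l, A) = -1 + l**2 (n(l, A) = 3 - ((6 - 2*(-5) - 2*l**2) - 1*8)/2 = 3 - ((6 + 10 - 2*l**2) - 8)/2 = 3 - ((16 - 2*l**2) - 8)/2 = 3 - (8 - 2*l**2)/2 = 3 + (-4 + l**2) = -1 + l**2)
-179*n(10, 14) + 444 = -179*(-1 + 10**2) + 444 = -179*(-1 + 100) + 444 = -179*99 + 444 = -17721 + 444 = -17277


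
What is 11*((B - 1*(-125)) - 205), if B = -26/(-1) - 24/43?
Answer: -25806/43 ≈ -600.14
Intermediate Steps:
B = 1094/43 (B = -26*(-1) - 24*1/43 = 26 - 24/43 = 1094/43 ≈ 25.442)
11*((B - 1*(-125)) - 205) = 11*((1094/43 - 1*(-125)) - 205) = 11*((1094/43 + 125) - 205) = 11*(6469/43 - 205) = 11*(-2346/43) = -25806/43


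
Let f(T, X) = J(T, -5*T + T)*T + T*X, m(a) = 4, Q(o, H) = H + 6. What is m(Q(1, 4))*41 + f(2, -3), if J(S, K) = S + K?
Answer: 146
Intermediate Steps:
J(S, K) = K + S
Q(o, H) = 6 + H
f(T, X) = -3*T**2 + T*X (f(T, X) = ((-5*T + T) + T)*T + T*X = (-4*T + T)*T + T*X = (-3*T)*T + T*X = -3*T**2 + T*X)
m(Q(1, 4))*41 + f(2, -3) = 4*41 + 2*(-3 - 3*2) = 164 + 2*(-3 - 6) = 164 + 2*(-9) = 164 - 18 = 146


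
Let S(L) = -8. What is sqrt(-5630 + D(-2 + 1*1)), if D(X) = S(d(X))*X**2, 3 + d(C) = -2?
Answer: I*sqrt(5638) ≈ 75.087*I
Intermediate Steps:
d(C) = -5 (d(C) = -3 - 2 = -5)
D(X) = -8*X**2
sqrt(-5630 + D(-2 + 1*1)) = sqrt(-5630 - 8*(-2 + 1*1)**2) = sqrt(-5630 - 8*(-2 + 1)**2) = sqrt(-5630 - 8*(-1)**2) = sqrt(-5630 - 8*1) = sqrt(-5630 - 8) = sqrt(-5638) = I*sqrt(5638)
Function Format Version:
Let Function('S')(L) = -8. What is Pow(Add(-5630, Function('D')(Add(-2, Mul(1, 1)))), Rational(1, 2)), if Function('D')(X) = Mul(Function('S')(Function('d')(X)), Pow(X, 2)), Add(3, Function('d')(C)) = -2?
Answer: Mul(I, Pow(5638, Rational(1, 2))) ≈ Mul(75.087, I)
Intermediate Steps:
Function('d')(C) = -5 (Function('d')(C) = Add(-3, -2) = -5)
Function('D')(X) = Mul(-8, Pow(X, 2))
Pow(Add(-5630, Function('D')(Add(-2, Mul(1, 1)))), Rational(1, 2)) = Pow(Add(-5630, Mul(-8, Pow(Add(-2, Mul(1, 1)), 2))), Rational(1, 2)) = Pow(Add(-5630, Mul(-8, Pow(Add(-2, 1), 2))), Rational(1, 2)) = Pow(Add(-5630, Mul(-8, Pow(-1, 2))), Rational(1, 2)) = Pow(Add(-5630, Mul(-8, 1)), Rational(1, 2)) = Pow(Add(-5630, -8), Rational(1, 2)) = Pow(-5638, Rational(1, 2)) = Mul(I, Pow(5638, Rational(1, 2)))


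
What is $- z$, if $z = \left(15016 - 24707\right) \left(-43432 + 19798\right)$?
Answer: $-229037094$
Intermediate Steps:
$z = 229037094$ ($z = \left(-9691\right) \left(-23634\right) = 229037094$)
$- z = \left(-1\right) 229037094 = -229037094$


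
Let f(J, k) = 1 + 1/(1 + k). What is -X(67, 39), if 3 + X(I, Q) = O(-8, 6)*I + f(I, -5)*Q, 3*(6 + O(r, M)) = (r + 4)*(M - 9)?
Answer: 431/4 ≈ 107.75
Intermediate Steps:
O(r, M) = -6 + (-9 + M)*(4 + r)/3 (O(r, M) = -6 + ((r + 4)*(M - 9))/3 = -6 + ((4 + r)*(-9 + M))/3 = -6 + ((-9 + M)*(4 + r))/3 = -6 + (-9 + M)*(4 + r)/3)
X(I, Q) = -3 - 2*I + 3*Q/4 (X(I, Q) = -3 + ((-18 - 3*(-8) + (4/3)*6 + (1/3)*6*(-8))*I + ((2 - 5)/(1 - 5))*Q) = -3 + ((-18 + 24 + 8 - 16)*I + (-3/(-4))*Q) = -3 + (-2*I + (-1/4*(-3))*Q) = -3 + (-2*I + 3*Q/4) = -3 - 2*I + 3*Q/4)
-X(67, 39) = -(-3 - 2*67 + (3/4)*39) = -(-3 - 134 + 117/4) = -1*(-431/4) = 431/4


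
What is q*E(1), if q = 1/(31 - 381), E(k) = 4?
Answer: -2/175 ≈ -0.011429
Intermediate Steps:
q = -1/350 (q = 1/(-350) = -1/350 ≈ -0.0028571)
q*E(1) = -1/350*4 = -2/175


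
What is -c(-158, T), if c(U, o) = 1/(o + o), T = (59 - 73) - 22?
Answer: 1/72 ≈ 0.013889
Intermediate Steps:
T = -36 (T = -14 - 22 = -36)
c(U, o) = 1/(2*o)
-c(-158, T) = -1/(2*(-36)) = -(-1)/(2*36) = -1*(-1/72) = 1/72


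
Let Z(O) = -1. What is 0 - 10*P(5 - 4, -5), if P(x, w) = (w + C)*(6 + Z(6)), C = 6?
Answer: -50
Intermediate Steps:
P(x, w) = 30 + 5*w (P(x, w) = (w + 6)*(6 - 1) = (6 + w)*5 = 30 + 5*w)
0 - 10*P(5 - 4, -5) = 0 - 10*(30 + 5*(-5)) = 0 - 10*(30 - 25) = 0 - 10*5 = 0 - 50 = -50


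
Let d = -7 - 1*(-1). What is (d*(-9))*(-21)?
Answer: -1134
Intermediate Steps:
d = -6 (d = -7 + 1 = -6)
(d*(-9))*(-21) = -6*(-9)*(-21) = 54*(-21) = -1134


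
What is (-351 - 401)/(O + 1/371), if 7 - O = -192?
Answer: -139496/36915 ≈ -3.7788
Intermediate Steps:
O = 199 (O = 7 - 1*(-192) = 7 + 192 = 199)
(-351 - 401)/(O + 1/371) = (-351 - 401)/(199 + 1/371) = -752/(199 + 1/371) = -752/73830/371 = -752*371/73830 = -139496/36915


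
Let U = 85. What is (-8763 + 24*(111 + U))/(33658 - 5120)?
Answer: -4059/28538 ≈ -0.14223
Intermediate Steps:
(-8763 + 24*(111 + U))/(33658 - 5120) = (-8763 + 24*(111 + 85))/(33658 - 5120) = (-8763 + 24*196)/28538 = (-8763 + 4704)*(1/28538) = -4059*1/28538 = -4059/28538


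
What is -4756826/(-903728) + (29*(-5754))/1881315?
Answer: 1466381104957/283366173720 ≈ 5.1749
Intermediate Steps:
-4756826/(-903728) + (29*(-5754))/1881315 = -4756826*(-1/903728) - 166866*1/1881315 = 2378413/451864 - 55622/627105 = 1466381104957/283366173720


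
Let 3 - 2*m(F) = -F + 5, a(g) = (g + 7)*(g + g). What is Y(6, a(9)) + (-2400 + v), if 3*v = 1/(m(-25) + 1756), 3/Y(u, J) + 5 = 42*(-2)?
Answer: -2233219187/930495 ≈ -2400.0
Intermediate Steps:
a(g) = 2*g*(7 + g) (a(g) = (7 + g)*(2*g) = 2*g*(7 + g))
m(F) = -1 + F/2 (m(F) = 3/2 - (-F + 5)/2 = 3/2 - (5 - F)/2 = 3/2 + (-5/2 + F/2) = -1 + F/2)
Y(u, J) = -3/89 (Y(u, J) = 3/(-5 + 42*(-2)) = 3/(-5 - 84) = 3/(-89) = 3*(-1/89) = -3/89)
v = 2/10455 (v = 1/(3*((-1 + (1/2)*(-25)) + 1756)) = 1/(3*((-1 - 25/2) + 1756)) = 1/(3*(-27/2 + 1756)) = 1/(3*(3485/2)) = (1/3)*(2/3485) = 2/10455 ≈ 0.00019130)
Y(6, a(9)) + (-2400 + v) = -3/89 + (-2400 + 2/10455) = -3/89 - 25091998/10455 = -2233219187/930495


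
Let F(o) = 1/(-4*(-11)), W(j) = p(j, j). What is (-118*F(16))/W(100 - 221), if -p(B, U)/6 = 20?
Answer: 59/2640 ≈ 0.022348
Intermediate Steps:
p(B, U) = -120 (p(B, U) = -6*20 = -120)
W(j) = -120
F(o) = 1/44
(-118*F(16))/W(100 - 221) = -118*1/44/(-120) = -59/22*(-1/120) = 59/2640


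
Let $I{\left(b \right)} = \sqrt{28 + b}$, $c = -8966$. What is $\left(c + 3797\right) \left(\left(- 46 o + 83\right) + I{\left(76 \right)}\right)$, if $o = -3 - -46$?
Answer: $9795255 - 10338 \sqrt{26} \approx 9.7425 \cdot 10^{6}$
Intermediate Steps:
$o = 43$ ($o = -3 + 46 = 43$)
$\left(c + 3797\right) \left(\left(- 46 o + 83\right) + I{\left(76 \right)}\right) = \left(-8966 + 3797\right) \left(\left(\left(-46\right) 43 + 83\right) + \sqrt{28 + 76}\right) = - 5169 \left(\left(-1978 + 83\right) + \sqrt{104}\right) = - 5169 \left(-1895 + 2 \sqrt{26}\right) = 9795255 - 10338 \sqrt{26}$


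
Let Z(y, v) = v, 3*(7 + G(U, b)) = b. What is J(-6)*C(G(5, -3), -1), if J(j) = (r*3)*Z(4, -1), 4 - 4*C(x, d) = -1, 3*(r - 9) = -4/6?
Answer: -395/12 ≈ -32.917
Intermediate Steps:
G(U, b) = -7 + b/3
r = 79/9 (r = 9 + (-4/6)/3 = 9 + (-4*⅙)/3 = 9 + (⅓)*(-⅔) = 9 - 2/9 = 79/9 ≈ 8.7778)
C(x, d) = 5/4 (C(x, d) = 1 - ¼*(-1) = 1 + ¼ = 5/4)
J(j) = -79/3 (J(j) = ((79/9)*3)*(-1) = (79/3)*(-1) = -79/3)
J(-6)*C(G(5, -3), -1) = -79/3*5/4 = -395/12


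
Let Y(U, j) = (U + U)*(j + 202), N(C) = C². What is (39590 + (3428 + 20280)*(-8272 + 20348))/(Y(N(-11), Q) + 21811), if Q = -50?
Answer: 286337398/58595 ≈ 4886.7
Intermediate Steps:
Y(U, j) = 2*U*(202 + j) (Y(U, j) = (2*U)*(202 + j) = 2*U*(202 + j))
(39590 + (3428 + 20280)*(-8272 + 20348))/(Y(N(-11), Q) + 21811) = (39590 + (3428 + 20280)*(-8272 + 20348))/(2*(-11)²*(202 - 50) + 21811) = (39590 + 23708*12076)/(2*121*152 + 21811) = (39590 + 286297808)/(36784 + 21811) = 286337398/58595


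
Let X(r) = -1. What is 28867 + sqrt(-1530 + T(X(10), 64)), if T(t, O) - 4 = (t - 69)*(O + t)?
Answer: 28867 + 4*I*sqrt(371) ≈ 28867.0 + 77.045*I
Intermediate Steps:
T(t, O) = 4 + (-69 + t)*(O + t) (T(t, O) = 4 + (t - 69)*(O + t) = 4 + (-69 + t)*(O + t))
28867 + sqrt(-1530 + T(X(10), 64)) = 28867 + sqrt(-1530 + (4 + (-1)**2 - 69*64 - 69*(-1) + 64*(-1))) = 28867 + sqrt(-1530 + (4 + 1 - 4416 + 69 - 64)) = 28867 + sqrt(-1530 - 4406) = 28867 + sqrt(-5936) = 28867 + 4*I*sqrt(371)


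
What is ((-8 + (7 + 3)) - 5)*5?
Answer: -15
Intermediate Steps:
((-8 + (7 + 3)) - 5)*5 = ((-8 + 10) - 5)*5 = (2 - 5)*5 = -3*5 = -15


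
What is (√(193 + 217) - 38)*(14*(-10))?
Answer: 5320 - 140*√410 ≈ 2485.2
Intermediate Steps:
(√(193 + 217) - 38)*(14*(-10)) = (√410 - 38)*(-140) = (-38 + √410)*(-140) = 5320 - 140*√410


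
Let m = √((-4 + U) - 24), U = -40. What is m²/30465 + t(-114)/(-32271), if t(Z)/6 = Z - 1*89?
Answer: 11637314/327712005 ≈ 0.035511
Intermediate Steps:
t(Z) = -534 + 6*Z (t(Z) = 6*(Z - 1*89) = 6*(Z - 89) = 6*(-89 + Z) = -534 + 6*Z)
m = 2*I*√17 (m = √((-4 - 40) - 24) = √(-44 - 24) = √(-68) = 2*I*√17 ≈ 8.2462*I)
m²/30465 + t(-114)/(-32271) = (2*I*√17)²/30465 + (-534 + 6*(-114))/(-32271) = -68*1/30465 + (-534 - 684)*(-1/32271) = -68/30465 - 1218*(-1/32271) = -68/30465 + 406/10757 = 11637314/327712005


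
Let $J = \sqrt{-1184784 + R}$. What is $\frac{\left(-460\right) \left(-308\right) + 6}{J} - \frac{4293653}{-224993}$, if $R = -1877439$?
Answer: $\frac{4293653}{224993} - \frac{141686 i \sqrt{340247}}{1020741} \approx 19.083 - 80.967 i$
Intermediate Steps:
$J = 3 i \sqrt{340247}$ ($J = \sqrt{-1184784 - 1877439} = \sqrt{-3062223} = 3 i \sqrt{340247} \approx 1749.9 i$)
$\frac{\left(-460\right) \left(-308\right) + 6}{J} - \frac{4293653}{-224993} = \frac{\left(-460\right) \left(-308\right) + 6}{3 i \sqrt{340247}} - \frac{4293653}{-224993} = \left(141680 + 6\right) \left(- \frac{i \sqrt{340247}}{1020741}\right) - - \frac{4293653}{224993} = 141686 \left(- \frac{i \sqrt{340247}}{1020741}\right) + \frac{4293653}{224993} = - \frac{141686 i \sqrt{340247}}{1020741} + \frac{4293653}{224993} = \frac{4293653}{224993} - \frac{141686 i \sqrt{340247}}{1020741}$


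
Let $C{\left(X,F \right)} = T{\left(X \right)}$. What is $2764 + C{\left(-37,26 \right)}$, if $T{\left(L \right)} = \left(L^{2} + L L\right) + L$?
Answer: $5465$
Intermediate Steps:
$T{\left(L \right)} = L + 2 L^{2}$ ($T{\left(L \right)} = \left(L^{2} + L^{2}\right) + L = 2 L^{2} + L = L + 2 L^{2}$)
$C{\left(X,F \right)} = X \left(1 + 2 X\right)$
$2764 + C{\left(-37,26 \right)} = 2764 - 37 \left(1 + 2 \left(-37\right)\right) = 2764 - 37 \left(1 - 74\right) = 2764 - -2701 = 2764 + 2701 = 5465$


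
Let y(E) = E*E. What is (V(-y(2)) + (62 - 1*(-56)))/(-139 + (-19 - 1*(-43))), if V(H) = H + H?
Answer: -22/23 ≈ -0.95652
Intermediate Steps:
y(E) = E**2
V(H) = 2*H
(V(-y(2)) + (62 - 1*(-56)))/(-139 + (-19 - 1*(-43))) = (2*(-1*2**2) + (62 - 1*(-56)))/(-139 + (-19 - 1*(-43))) = (2*(-1*4) + (62 + 56))/(-139 + (-19 + 43)) = (2*(-4) + 118)/(-139 + 24) = (-8 + 118)/(-115) = 110*(-1/115) = -22/23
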